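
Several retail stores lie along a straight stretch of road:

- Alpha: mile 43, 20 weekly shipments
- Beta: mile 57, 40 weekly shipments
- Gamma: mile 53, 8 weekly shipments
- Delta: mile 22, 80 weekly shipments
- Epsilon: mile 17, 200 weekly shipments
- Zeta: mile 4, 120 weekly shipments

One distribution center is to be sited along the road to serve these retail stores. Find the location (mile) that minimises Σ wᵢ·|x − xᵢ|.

For a sum of weighted absolute distances on a line, the optimum is the weighted median (not the mean). Total weight W = 468; half-weight = 234.
Sort by position and accumulate weight:
  mile 4 (Zeta, w=120) → cum 120
  mile 17 (Epsilon, w=200) → cum 320  ≥ 234 → median here
  mile 22 (Delta, w=80) → cum 400
  mile 43 (Alpha, w=20) → cum 420
  mile 53 (Gamma, w=8) → cum 428
  mile 57 (Beta, w=40) → cum 468
Optimal location: mile 17.

x = 17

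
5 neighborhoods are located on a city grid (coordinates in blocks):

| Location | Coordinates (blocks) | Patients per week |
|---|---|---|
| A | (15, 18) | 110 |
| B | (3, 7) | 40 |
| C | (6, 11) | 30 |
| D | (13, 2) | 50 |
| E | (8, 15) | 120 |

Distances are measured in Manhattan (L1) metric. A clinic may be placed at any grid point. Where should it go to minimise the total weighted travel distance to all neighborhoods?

(8, 15)

Manhattan distance separates: Σwᵢ(|x−xᵢ|+|y−yᵢ|) = Σwᵢ|x−xᵢ| + Σwᵢ|y−yᵢ|, so x and y are optimised independently as 1-D weighted medians.
Total weight W = 350; half = 175.
x-coordinate, sorted with cumulative weight:
  x=3 (B, w=40) cum 40
  x=6 (C, w=30) cum 70
  x=8 (E, w=120) cum 190  ← median
  x=13 (D, w=50) cum 240
  x=15 (A, w=110) cum 350
⇒ x* = 8
y-coordinate, sorted with cumulative weight:
  y=2 (D, w=50) cum 50
  y=7 (B, w=40) cum 90
  y=11 (C, w=30) cum 120
  y=15 (E, w=120) cum 240  ← median
  y=18 (A, w=110) cum 350
⇒ y* = 15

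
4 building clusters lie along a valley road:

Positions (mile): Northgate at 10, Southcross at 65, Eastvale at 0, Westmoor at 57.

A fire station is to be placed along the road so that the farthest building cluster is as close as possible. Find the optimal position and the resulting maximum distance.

location 32.5, max distance 32.5

The 1-center on a line is the midpoint of the two extreme points: leftmost at 0, rightmost at 65.
Optimal location = (0 + 65)/2 = 32.5; maximum distance = (65 − 0)/2 = 32.5.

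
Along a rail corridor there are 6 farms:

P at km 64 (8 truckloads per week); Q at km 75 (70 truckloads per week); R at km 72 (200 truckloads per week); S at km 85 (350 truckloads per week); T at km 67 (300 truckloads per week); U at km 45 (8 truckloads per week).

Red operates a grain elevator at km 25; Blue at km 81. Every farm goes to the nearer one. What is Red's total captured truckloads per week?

The indifferent point is the midpoint (25+81)/2 = 53; farms left of it (closer to Red at 25) go to Red, those right go to Blue.
  U at 45 (w=8) → Red
  P at 64 (w=8) → Blue
  T at 67 (w=300) → Blue
  R at 72 (w=200) → Blue
  Q at 75 (w=70) → Blue
  S at 85 (w=350) → Blue
Red captures 8; Blue captures 928.

8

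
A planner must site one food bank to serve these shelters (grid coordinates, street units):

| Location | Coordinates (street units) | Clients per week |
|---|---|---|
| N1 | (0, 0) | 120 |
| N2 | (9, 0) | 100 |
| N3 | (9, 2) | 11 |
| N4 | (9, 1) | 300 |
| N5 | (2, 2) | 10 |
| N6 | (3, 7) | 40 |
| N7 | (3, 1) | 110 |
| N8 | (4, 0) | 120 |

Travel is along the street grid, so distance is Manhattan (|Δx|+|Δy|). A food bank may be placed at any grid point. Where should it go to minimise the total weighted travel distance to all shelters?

Manhattan distance separates: Σwᵢ(|x−xᵢ|+|y−yᵢ|) = Σwᵢ|x−xᵢ| + Σwᵢ|y−yᵢ|, so x and y are optimised independently as 1-D weighted medians.
Total weight W = 811; half = 405.5.
x-coordinate, sorted with cumulative weight:
  x=0 (N1, w=120) cum 120
  x=2 (N5, w=10) cum 130
  x=3 (N6, w=40) cum 170
  x=3 (N7, w=110) cum 280
  x=4 (N8, w=120) cum 400
  x=9 (N2, w=100) cum 500  ← median
  x=9 (N3, w=11) cum 511
  x=9 (N4, w=300) cum 811
⇒ x* = 9
y-coordinate, sorted with cumulative weight:
  y=0 (N1, w=120) cum 120
  y=0 (N2, w=100) cum 220
  y=0 (N8, w=120) cum 340
  y=1 (N4, w=300) cum 640  ← median
  y=1 (N7, w=110) cum 750
  y=2 (N3, w=11) cum 761
  y=2 (N5, w=10) cum 771
  y=7 (N6, w=40) cum 811
⇒ y* = 1

(9, 1)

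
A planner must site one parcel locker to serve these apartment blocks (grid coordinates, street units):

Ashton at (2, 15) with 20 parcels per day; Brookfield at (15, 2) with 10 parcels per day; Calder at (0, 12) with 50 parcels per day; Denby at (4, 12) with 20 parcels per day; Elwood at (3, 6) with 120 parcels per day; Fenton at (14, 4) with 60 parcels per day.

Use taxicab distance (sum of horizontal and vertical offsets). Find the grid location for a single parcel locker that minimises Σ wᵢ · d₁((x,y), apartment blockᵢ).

Manhattan distance separates: Σwᵢ(|x−xᵢ|+|y−yᵢ|) = Σwᵢ|x−xᵢ| + Σwᵢ|y−yᵢ|, so x and y are optimised independently as 1-D weighted medians.
Total weight W = 280; half = 140.
x-coordinate, sorted with cumulative weight:
  x=0 (Calder, w=50) cum 50
  x=2 (Ashton, w=20) cum 70
  x=3 (Elwood, w=120) cum 190  ← median
  x=4 (Denby, w=20) cum 210
  x=14 (Fenton, w=60) cum 270
  x=15 (Brookfield, w=10) cum 280
⇒ x* = 3
y-coordinate, sorted with cumulative weight:
  y=2 (Brookfield, w=10) cum 10
  y=4 (Fenton, w=60) cum 70
  y=6 (Elwood, w=120) cum 190  ← median
  y=12 (Calder, w=50) cum 240
  y=12 (Denby, w=20) cum 260
  y=15 (Ashton, w=20) cum 280
⇒ y* = 6

(3, 6)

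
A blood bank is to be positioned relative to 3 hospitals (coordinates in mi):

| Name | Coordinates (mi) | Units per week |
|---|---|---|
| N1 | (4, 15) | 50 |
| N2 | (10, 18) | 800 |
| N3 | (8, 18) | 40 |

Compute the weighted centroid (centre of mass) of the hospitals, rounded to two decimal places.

(9.57, 17.83)

The minimiser of Σwᵢ‖p−pᵢ‖² is the weighted centroid p* = (Σwᵢpᵢ)/(Σwᵢ).
Σwᵢ = 890.
Σwᵢxᵢ = 50·4 + 800·10 + 40·8 = 8520.
Σwᵢyᵢ = 50·15 + 800·18 + 40·18 = 15870.
x* = 8520/890 = 9.57, y* = 15870/890 = 17.83.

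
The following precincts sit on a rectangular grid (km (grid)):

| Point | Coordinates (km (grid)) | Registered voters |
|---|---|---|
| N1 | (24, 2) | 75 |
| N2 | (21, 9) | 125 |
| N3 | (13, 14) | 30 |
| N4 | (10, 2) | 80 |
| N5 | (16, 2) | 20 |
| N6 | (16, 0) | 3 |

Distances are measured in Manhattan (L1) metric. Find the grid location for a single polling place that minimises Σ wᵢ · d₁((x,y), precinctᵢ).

(21, 2)

Manhattan distance separates: Σwᵢ(|x−xᵢ|+|y−yᵢ|) = Σwᵢ|x−xᵢ| + Σwᵢ|y−yᵢ|, so x and y are optimised independently as 1-D weighted medians.
Total weight W = 333; half = 166.5.
x-coordinate, sorted with cumulative weight:
  x=10 (N4, w=80) cum 80
  x=13 (N3, w=30) cum 110
  x=16 (N5, w=20) cum 130
  x=16 (N6, w=3) cum 133
  x=21 (N2, w=125) cum 258  ← median
  x=24 (N1, w=75) cum 333
⇒ x* = 21
y-coordinate, sorted with cumulative weight:
  y=0 (N6, w=3) cum 3
  y=2 (N1, w=75) cum 78
  y=2 (N4, w=80) cum 158
  y=2 (N5, w=20) cum 178  ← median
  y=9 (N2, w=125) cum 303
  y=14 (N3, w=30) cum 333
⇒ y* = 2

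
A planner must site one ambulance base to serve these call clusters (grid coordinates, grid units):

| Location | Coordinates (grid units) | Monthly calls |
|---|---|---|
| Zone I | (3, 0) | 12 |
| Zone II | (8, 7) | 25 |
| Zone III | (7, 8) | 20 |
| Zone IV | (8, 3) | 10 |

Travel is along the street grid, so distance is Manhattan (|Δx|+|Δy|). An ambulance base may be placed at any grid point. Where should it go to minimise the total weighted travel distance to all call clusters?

Manhattan distance separates: Σwᵢ(|x−xᵢ|+|y−yᵢ|) = Σwᵢ|x−xᵢ| + Σwᵢ|y−yᵢ|, so x and y are optimised independently as 1-D weighted medians.
Total weight W = 67; half = 33.5.
x-coordinate, sorted with cumulative weight:
  x=3 (Zone I, w=12) cum 12
  x=7 (Zone III, w=20) cum 32
  x=8 (Zone II, w=25) cum 57  ← median
  x=8 (Zone IV, w=10) cum 67
⇒ x* = 8
y-coordinate, sorted with cumulative weight:
  y=0 (Zone I, w=12) cum 12
  y=3 (Zone IV, w=10) cum 22
  y=7 (Zone II, w=25) cum 47  ← median
  y=8 (Zone III, w=20) cum 67
⇒ y* = 7

(8, 7)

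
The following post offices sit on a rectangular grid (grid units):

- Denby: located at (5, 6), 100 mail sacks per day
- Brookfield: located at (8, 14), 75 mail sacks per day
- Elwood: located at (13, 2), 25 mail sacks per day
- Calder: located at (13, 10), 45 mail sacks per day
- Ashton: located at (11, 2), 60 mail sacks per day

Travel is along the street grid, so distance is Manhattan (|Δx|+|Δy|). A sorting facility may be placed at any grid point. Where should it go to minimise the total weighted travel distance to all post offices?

Manhattan distance separates: Σwᵢ(|x−xᵢ|+|y−yᵢ|) = Σwᵢ|x−xᵢ| + Σwᵢ|y−yᵢ|, so x and y are optimised independently as 1-D weighted medians.
Total weight W = 305; half = 152.5.
x-coordinate, sorted with cumulative weight:
  x=5 (Denby, w=100) cum 100
  x=8 (Brookfield, w=75) cum 175  ← median
  x=11 (Ashton, w=60) cum 235
  x=13 (Elwood, w=25) cum 260
  x=13 (Calder, w=45) cum 305
⇒ x* = 8
y-coordinate, sorted with cumulative weight:
  y=2 (Elwood, w=25) cum 25
  y=2 (Ashton, w=60) cum 85
  y=6 (Denby, w=100) cum 185  ← median
  y=10 (Calder, w=45) cum 230
  y=14 (Brookfield, w=75) cum 305
⇒ y* = 6

(8, 6)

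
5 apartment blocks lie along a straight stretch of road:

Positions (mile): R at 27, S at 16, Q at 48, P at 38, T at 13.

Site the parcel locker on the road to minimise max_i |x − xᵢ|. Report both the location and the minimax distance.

location 30.5, max distance 17.5

The 1-center on a line is the midpoint of the two extreme points: leftmost at 13, rightmost at 48.
Optimal location = (13 + 48)/2 = 30.5; maximum distance = (48 − 13)/2 = 17.5.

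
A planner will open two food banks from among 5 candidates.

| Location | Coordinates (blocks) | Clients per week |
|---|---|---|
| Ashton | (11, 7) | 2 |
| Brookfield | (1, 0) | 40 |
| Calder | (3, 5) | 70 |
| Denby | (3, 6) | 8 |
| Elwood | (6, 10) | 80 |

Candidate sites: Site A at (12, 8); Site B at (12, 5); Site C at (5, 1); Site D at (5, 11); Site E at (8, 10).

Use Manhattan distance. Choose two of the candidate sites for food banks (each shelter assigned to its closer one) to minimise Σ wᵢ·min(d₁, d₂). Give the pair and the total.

Evaluate every pair (each demand assigned to the nearer of the two):
  {Site C, Site E}: total = 848
  {Site C, Site D}: total = 856
  {Site A, Site C}: total = 1320
  {Site A, Site D}: total = 1380
  {Site B, Site D}: total = 1382
  {Site D, Site E}: total = 1388
  {Site B, Site C}: total = 1482
  {Site B, Site E}: total = 1508
  {Site A, Site E}: total = 1616
  {Site A, Site B}: total = 1994
Best pair: {Site C, Site E} with total 848.

{Site C, Site E}, total 848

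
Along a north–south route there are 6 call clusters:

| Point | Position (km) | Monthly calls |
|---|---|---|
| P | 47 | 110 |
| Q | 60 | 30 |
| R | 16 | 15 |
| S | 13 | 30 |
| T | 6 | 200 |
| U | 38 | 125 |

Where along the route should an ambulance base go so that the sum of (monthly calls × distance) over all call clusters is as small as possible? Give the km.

x = 38

For a sum of weighted absolute distances on a line, the optimum is the weighted median (not the mean). Total weight W = 510; half-weight = 255.
Sort by position and accumulate weight:
  km 6 (T, w=200) → cum 200
  km 13 (S, w=30) → cum 230
  km 16 (R, w=15) → cum 245
  km 38 (U, w=125) → cum 370  ≥ 255 → median here
  km 47 (P, w=110) → cum 480
  km 60 (Q, w=30) → cum 510
Optimal location: km 38.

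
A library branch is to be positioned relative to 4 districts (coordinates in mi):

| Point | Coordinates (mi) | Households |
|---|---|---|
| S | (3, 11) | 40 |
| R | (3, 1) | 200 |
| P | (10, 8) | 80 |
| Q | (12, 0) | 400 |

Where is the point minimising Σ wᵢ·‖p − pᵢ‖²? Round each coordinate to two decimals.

The minimiser of Σwᵢ‖p−pᵢ‖² is the weighted centroid p* = (Σwᵢpᵢ)/(Σwᵢ).
Σwᵢ = 720.
Σwᵢxᵢ = 40·3 + 200·3 + 80·10 + 400·12 = 6320.
Σwᵢyᵢ = 40·11 + 200·1 + 80·8 + 400·0 = 1280.
x* = 6320/720 = 8.78, y* = 1280/720 = 1.78.

(8.78, 1.78)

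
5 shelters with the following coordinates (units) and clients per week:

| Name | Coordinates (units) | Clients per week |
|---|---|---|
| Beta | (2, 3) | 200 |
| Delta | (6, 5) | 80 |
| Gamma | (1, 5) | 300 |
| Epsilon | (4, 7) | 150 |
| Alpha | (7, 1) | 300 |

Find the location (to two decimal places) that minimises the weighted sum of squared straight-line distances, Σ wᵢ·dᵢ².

The minimiser of Σwᵢ‖p−pᵢ‖² is the weighted centroid p* = (Σwᵢpᵢ)/(Σwᵢ).
Σwᵢ = 1030.
Σwᵢxᵢ = 200·2 + 80·6 + 300·1 + 150·4 + 300·7 = 3880.
Σwᵢyᵢ = 200·3 + 80·5 + 300·5 + 150·7 + 300·1 = 3850.
x* = 3880/1030 = 3.77, y* = 3850/1030 = 3.74.

(3.77, 3.74)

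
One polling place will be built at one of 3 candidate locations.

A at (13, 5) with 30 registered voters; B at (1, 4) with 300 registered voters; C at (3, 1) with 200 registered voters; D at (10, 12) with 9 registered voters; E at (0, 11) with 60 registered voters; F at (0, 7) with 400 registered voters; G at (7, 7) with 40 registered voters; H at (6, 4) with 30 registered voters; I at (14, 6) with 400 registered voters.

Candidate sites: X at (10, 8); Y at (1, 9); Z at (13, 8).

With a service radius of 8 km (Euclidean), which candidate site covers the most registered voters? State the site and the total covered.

Coverage radius r = 8 km; a point is covered iff (Δx)²+(Δy)² ≤ 8² = 64.
  X (10, 8): covers {A, D, G, H, I} → 509
  Y (1, 9): covers {B, E, F, G, H} → 830
  Z (13, 8): covers {A, D, G, I} → 479
Maximum coverage at Y: 830 registered voters.

Y, covering 830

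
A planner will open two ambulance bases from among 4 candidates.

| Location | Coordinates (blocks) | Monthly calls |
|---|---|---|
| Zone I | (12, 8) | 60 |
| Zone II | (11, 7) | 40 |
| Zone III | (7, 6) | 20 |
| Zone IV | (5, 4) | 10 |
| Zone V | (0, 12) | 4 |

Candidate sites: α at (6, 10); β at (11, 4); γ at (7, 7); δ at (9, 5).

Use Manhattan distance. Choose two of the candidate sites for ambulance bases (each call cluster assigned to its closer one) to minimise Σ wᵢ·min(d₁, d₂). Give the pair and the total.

{β, γ}, total 538

Evaluate every pair (each demand assigned to the nearer of the two):
  {β, γ}: total = 538
  {β, δ}: total = 594
  {α, β}: total = 612
  {α, γ}: total = 622
  {γ, δ}: total = 638
  {α, δ}: total = 662
Best pair: {β, γ} with total 538.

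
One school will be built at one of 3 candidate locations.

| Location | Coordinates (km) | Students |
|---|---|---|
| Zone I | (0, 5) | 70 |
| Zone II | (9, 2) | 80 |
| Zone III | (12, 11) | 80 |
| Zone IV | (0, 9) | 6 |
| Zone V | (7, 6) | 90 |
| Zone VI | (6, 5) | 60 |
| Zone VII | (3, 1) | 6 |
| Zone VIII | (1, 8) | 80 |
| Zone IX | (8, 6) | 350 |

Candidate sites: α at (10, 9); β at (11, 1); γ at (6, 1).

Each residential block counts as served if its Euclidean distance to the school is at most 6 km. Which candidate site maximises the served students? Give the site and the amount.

γ, covering 586

Coverage radius r = 6 km; a point is covered iff (Δx)²+(Δy)² ≤ 6² = 36.
  α (10, 9): covers {Zone III, Zone V, Zone VI, Zone IX} → 580
  β (11, 1): covers {Zone II, Zone IX} → 430
  γ (6, 1): covers {Zone II, Zone V, Zone VI, Zone VII, Zone IX} → 586
Maximum coverage at γ: 586 students.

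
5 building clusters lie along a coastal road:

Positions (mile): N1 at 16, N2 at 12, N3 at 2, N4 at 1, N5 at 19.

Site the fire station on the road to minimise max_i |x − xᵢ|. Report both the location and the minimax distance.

location 10, max distance 9

The 1-center on a line is the midpoint of the two extreme points: leftmost at 1, rightmost at 19.
Optimal location = (1 + 19)/2 = 10; maximum distance = (19 − 1)/2 = 9.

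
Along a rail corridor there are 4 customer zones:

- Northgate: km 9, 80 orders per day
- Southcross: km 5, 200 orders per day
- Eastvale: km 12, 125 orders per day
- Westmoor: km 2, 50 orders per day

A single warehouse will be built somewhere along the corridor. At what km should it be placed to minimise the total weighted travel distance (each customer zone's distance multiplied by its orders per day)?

x = 5

For a sum of weighted absolute distances on a line, the optimum is the weighted median (not the mean). Total weight W = 455; half-weight = 227.5.
Sort by position and accumulate weight:
  km 2 (Westmoor, w=50) → cum 50
  km 5 (Southcross, w=200) → cum 250  ≥ 227.5 → median here
  km 9 (Northgate, w=80) → cum 330
  km 12 (Eastvale, w=125) → cum 455
Optimal location: km 5.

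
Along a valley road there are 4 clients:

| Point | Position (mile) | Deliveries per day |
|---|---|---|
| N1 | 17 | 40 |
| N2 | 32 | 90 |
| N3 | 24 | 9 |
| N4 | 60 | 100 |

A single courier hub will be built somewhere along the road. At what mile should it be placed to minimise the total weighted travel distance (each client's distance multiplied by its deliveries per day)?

x = 32

For a sum of weighted absolute distances on a line, the optimum is the weighted median (not the mean). Total weight W = 239; half-weight = 119.5.
Sort by position and accumulate weight:
  mile 17 (N1, w=40) → cum 40
  mile 24 (N3, w=9) → cum 49
  mile 32 (N2, w=90) → cum 139  ≥ 119.5 → median here
  mile 60 (N4, w=100) → cum 239
Optimal location: mile 32.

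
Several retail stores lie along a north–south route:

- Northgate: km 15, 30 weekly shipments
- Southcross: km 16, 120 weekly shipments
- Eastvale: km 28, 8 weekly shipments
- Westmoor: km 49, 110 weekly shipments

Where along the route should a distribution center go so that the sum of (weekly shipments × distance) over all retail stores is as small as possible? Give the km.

x = 16

For a sum of weighted absolute distances on a line, the optimum is the weighted median (not the mean). Total weight W = 268; half-weight = 134.
Sort by position and accumulate weight:
  km 15 (Northgate, w=30) → cum 30
  km 16 (Southcross, w=120) → cum 150  ≥ 134 → median here
  km 28 (Eastvale, w=8) → cum 158
  km 49 (Westmoor, w=110) → cum 268
Optimal location: km 16.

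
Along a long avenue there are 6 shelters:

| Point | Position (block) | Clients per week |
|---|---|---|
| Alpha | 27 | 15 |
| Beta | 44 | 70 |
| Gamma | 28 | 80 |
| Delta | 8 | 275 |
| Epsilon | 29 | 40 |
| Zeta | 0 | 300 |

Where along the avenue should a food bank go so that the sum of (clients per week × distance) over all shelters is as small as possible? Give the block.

For a sum of weighted absolute distances on a line, the optimum is the weighted median (not the mean). Total weight W = 780; half-weight = 390.
Sort by position and accumulate weight:
  block 0 (Zeta, w=300) → cum 300
  block 8 (Delta, w=275) → cum 575  ≥ 390 → median here
  block 27 (Alpha, w=15) → cum 590
  block 28 (Gamma, w=80) → cum 670
  block 29 (Epsilon, w=40) → cum 710
  block 44 (Beta, w=70) → cum 780
Optimal location: block 8.

x = 8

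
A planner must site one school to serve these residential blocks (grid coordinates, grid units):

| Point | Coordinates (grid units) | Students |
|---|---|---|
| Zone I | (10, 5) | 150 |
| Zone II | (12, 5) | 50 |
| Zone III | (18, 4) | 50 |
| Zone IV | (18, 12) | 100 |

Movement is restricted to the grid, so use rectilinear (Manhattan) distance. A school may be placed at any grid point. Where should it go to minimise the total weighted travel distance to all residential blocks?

(12, 5)

Manhattan distance separates: Σwᵢ(|x−xᵢ|+|y−yᵢ|) = Σwᵢ|x−xᵢ| + Σwᵢ|y−yᵢ|, so x and y are optimised independently as 1-D weighted medians.
Total weight W = 350; half = 175.
x-coordinate, sorted with cumulative weight:
  x=10 (Zone I, w=150) cum 150
  x=12 (Zone II, w=50) cum 200  ← median
  x=18 (Zone III, w=50) cum 250
  x=18 (Zone IV, w=100) cum 350
⇒ x* = 12
y-coordinate, sorted with cumulative weight:
  y=4 (Zone III, w=50) cum 50
  y=5 (Zone I, w=150) cum 200  ← median
  y=5 (Zone II, w=50) cum 250
  y=12 (Zone IV, w=100) cum 350
⇒ y* = 5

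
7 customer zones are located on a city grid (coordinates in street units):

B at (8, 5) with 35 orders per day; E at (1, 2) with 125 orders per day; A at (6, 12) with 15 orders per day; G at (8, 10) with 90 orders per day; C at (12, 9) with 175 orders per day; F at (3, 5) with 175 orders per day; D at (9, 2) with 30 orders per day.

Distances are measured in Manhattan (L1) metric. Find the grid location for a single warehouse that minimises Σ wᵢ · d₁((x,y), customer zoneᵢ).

Manhattan distance separates: Σwᵢ(|x−xᵢ|+|y−yᵢ|) = Σwᵢ|x−xᵢ| + Σwᵢ|y−yᵢ|, so x and y are optimised independently as 1-D weighted medians.
Total weight W = 645; half = 322.5.
x-coordinate, sorted with cumulative weight:
  x=1 (E, w=125) cum 125
  x=3 (F, w=175) cum 300
  x=6 (A, w=15) cum 315
  x=8 (B, w=35) cum 350  ← median
  x=8 (G, w=90) cum 440
  x=9 (D, w=30) cum 470
  x=12 (C, w=175) cum 645
⇒ x* = 8
y-coordinate, sorted with cumulative weight:
  y=2 (E, w=125) cum 125
  y=2 (D, w=30) cum 155
  y=5 (B, w=35) cum 190
  y=5 (F, w=175) cum 365  ← median
  y=9 (C, w=175) cum 540
  y=10 (G, w=90) cum 630
  y=12 (A, w=15) cum 645
⇒ y* = 5

(8, 5)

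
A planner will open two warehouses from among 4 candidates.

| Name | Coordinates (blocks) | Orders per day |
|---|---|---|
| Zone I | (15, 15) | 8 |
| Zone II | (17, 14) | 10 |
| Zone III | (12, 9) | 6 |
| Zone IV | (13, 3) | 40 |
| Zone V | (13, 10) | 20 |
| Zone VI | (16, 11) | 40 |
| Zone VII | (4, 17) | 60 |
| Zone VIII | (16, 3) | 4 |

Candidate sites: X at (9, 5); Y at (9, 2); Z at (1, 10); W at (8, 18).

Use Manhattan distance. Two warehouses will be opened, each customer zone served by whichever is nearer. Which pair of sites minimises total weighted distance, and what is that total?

Evaluate every pair (each demand assigned to the nearer of the two):
  {X, W}: total = 1528
  {Y, W}: total = 1642
  {X, Z}: total = 1916
  {Y, Z}: total = 2124
  {Z, W}: total = 2270
  {X, Y}: total = 2292
Best pair: {X, W} with total 1528.

{X, W}, total 1528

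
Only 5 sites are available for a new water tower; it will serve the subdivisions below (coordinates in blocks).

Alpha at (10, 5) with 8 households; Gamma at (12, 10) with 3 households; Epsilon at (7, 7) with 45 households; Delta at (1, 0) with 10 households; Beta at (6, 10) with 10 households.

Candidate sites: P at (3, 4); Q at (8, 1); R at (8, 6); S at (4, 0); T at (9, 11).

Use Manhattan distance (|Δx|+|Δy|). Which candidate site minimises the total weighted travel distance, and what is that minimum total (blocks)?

R, total 328 blocks

Total weighted distance at each candidate:
  P (3, 4): total = 574
  Q (8, 1): total = 592
  R (8, 6): total = 328
  S (4, 0): total = 742
  T (9, 11): total = 568
Minimum is at R with total 328 blocks.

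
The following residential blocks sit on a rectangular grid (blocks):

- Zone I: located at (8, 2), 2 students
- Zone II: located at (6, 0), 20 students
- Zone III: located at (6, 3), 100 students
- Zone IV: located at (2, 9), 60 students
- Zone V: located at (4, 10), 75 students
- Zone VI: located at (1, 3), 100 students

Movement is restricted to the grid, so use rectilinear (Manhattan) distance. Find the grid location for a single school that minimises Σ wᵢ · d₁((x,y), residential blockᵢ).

Manhattan distance separates: Σwᵢ(|x−xᵢ|+|y−yᵢ|) = Σwᵢ|x−xᵢ| + Σwᵢ|y−yᵢ|, so x and y are optimised independently as 1-D weighted medians.
Total weight W = 357; half = 178.5.
x-coordinate, sorted with cumulative weight:
  x=1 (Zone VI, w=100) cum 100
  x=2 (Zone IV, w=60) cum 160
  x=4 (Zone V, w=75) cum 235  ← median
  x=6 (Zone II, w=20) cum 255
  x=6 (Zone III, w=100) cum 355
  x=8 (Zone I, w=2) cum 357
⇒ x* = 4
y-coordinate, sorted with cumulative weight:
  y=0 (Zone II, w=20) cum 20
  y=2 (Zone I, w=2) cum 22
  y=3 (Zone III, w=100) cum 122
  y=3 (Zone VI, w=100) cum 222  ← median
  y=9 (Zone IV, w=60) cum 282
  y=10 (Zone V, w=75) cum 357
⇒ y* = 3

(4, 3)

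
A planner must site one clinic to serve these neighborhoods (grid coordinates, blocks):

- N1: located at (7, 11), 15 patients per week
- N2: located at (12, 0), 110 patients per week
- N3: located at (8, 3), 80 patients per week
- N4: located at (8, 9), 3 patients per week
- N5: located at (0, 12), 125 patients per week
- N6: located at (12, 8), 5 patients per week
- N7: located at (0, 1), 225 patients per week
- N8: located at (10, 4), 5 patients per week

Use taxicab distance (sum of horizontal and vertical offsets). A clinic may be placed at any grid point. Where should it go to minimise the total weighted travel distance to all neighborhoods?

Manhattan distance separates: Σwᵢ(|x−xᵢ|+|y−yᵢ|) = Σwᵢ|x−xᵢ| + Σwᵢ|y−yᵢ|, so x and y are optimised independently as 1-D weighted medians.
Total weight W = 568; half = 284.
x-coordinate, sorted with cumulative weight:
  x=0 (N5, w=125) cum 125
  x=0 (N7, w=225) cum 350  ← median
  x=7 (N1, w=15) cum 365
  x=8 (N3, w=80) cum 445
  x=8 (N4, w=3) cum 448
  x=10 (N8, w=5) cum 453
  x=12 (N2, w=110) cum 563
  x=12 (N6, w=5) cum 568
⇒ x* = 0
y-coordinate, sorted with cumulative weight:
  y=0 (N2, w=110) cum 110
  y=1 (N7, w=225) cum 335  ← median
  y=3 (N3, w=80) cum 415
  y=4 (N8, w=5) cum 420
  y=8 (N6, w=5) cum 425
  y=9 (N4, w=3) cum 428
  y=11 (N1, w=15) cum 443
  y=12 (N5, w=125) cum 568
⇒ y* = 1

(0, 1)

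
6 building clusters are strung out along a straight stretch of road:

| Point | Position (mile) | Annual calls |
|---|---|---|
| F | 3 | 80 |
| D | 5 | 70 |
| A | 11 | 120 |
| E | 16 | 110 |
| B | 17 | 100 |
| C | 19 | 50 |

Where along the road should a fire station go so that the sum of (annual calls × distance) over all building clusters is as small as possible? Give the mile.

x = 11

For a sum of weighted absolute distances on a line, the optimum is the weighted median (not the mean). Total weight W = 530; half-weight = 265.
Sort by position and accumulate weight:
  mile 3 (F, w=80) → cum 80
  mile 5 (D, w=70) → cum 150
  mile 11 (A, w=120) → cum 270  ≥ 265 → median here
  mile 16 (E, w=110) → cum 380
  mile 17 (B, w=100) → cum 480
  mile 19 (C, w=50) → cum 530
Optimal location: mile 11.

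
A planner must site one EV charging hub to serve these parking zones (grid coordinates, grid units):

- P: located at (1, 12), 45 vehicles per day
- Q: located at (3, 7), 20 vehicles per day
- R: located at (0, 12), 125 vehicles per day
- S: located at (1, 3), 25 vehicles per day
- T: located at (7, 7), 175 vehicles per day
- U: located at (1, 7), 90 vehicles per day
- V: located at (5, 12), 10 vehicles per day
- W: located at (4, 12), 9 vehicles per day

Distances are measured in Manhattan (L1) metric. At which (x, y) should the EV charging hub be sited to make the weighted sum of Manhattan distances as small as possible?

Manhattan distance separates: Σwᵢ(|x−xᵢ|+|y−yᵢ|) = Σwᵢ|x−xᵢ| + Σwᵢ|y−yᵢ|, so x and y are optimised independently as 1-D weighted medians.
Total weight W = 499; half = 249.5.
x-coordinate, sorted with cumulative weight:
  x=0 (R, w=125) cum 125
  x=1 (P, w=45) cum 170
  x=1 (S, w=25) cum 195
  x=1 (U, w=90) cum 285  ← median
  x=3 (Q, w=20) cum 305
  x=4 (W, w=9) cum 314
  x=5 (V, w=10) cum 324
  x=7 (T, w=175) cum 499
⇒ x* = 1
y-coordinate, sorted with cumulative weight:
  y=3 (S, w=25) cum 25
  y=7 (Q, w=20) cum 45
  y=7 (T, w=175) cum 220
  y=7 (U, w=90) cum 310  ← median
  y=12 (P, w=45) cum 355
  y=12 (R, w=125) cum 480
  y=12 (V, w=10) cum 490
  y=12 (W, w=9) cum 499
⇒ y* = 7

(1, 7)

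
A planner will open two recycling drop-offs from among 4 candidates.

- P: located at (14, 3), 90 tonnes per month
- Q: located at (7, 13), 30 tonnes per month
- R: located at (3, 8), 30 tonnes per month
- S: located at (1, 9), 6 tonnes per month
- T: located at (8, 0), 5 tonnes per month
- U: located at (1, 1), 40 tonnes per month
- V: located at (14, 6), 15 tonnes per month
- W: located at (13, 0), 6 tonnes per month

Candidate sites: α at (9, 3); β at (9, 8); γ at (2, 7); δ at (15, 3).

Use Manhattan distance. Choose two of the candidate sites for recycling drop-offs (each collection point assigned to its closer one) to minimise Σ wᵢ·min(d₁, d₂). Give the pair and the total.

{γ, δ}, total 918

Evaluate every pair (each demand assigned to the nearer of the two):
  {γ, δ}: total = 918
  {β, δ}: total = 1269
  {α, γ}: total = 1320
  {α, δ}: total = 1374
  {α, β}: total = 1461
  {β, γ}: total = 1690
Best pair: {γ, δ} with total 918.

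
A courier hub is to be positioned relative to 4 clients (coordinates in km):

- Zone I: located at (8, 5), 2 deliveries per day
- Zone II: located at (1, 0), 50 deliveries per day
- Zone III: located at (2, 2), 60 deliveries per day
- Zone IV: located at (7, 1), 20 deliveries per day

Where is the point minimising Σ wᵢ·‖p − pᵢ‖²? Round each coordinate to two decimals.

(2.47, 1.14)

The minimiser of Σwᵢ‖p−pᵢ‖² is the weighted centroid p* = (Σwᵢpᵢ)/(Σwᵢ).
Σwᵢ = 132.
Σwᵢxᵢ = 2·8 + 50·1 + 60·2 + 20·7 = 326.
Σwᵢyᵢ = 2·5 + 50·0 + 60·2 + 20·1 = 150.
x* = 326/132 = 2.47, y* = 150/132 = 1.14.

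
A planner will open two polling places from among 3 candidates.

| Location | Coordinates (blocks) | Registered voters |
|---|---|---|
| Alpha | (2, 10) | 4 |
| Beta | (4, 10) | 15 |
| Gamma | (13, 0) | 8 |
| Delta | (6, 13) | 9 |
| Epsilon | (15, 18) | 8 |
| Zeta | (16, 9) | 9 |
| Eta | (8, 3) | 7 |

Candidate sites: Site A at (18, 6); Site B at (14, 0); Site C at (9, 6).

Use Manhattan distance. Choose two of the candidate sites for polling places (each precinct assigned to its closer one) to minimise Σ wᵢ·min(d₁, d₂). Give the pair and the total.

Evaluate every pair (each demand assigned to the nearer of the two):
  {Site B, Site C}: total = 539
  {Site A, Site C}: total = 542
  {Site A, Site B}: total = 757
Best pair: {Site B, Site C} with total 539.

{Site B, Site C}, total 539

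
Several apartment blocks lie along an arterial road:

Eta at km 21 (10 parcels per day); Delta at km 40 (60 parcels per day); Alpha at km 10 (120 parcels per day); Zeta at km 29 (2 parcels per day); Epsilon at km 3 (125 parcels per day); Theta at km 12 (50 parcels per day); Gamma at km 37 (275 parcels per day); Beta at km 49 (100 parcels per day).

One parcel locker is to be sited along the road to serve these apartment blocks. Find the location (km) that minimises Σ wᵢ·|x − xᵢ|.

x = 37

For a sum of weighted absolute distances on a line, the optimum is the weighted median (not the mean). Total weight W = 742; half-weight = 371.
Sort by position and accumulate weight:
  km 3 (Epsilon, w=125) → cum 125
  km 10 (Alpha, w=120) → cum 245
  km 12 (Theta, w=50) → cum 295
  km 21 (Eta, w=10) → cum 305
  km 29 (Zeta, w=2) → cum 307
  km 37 (Gamma, w=275) → cum 582  ≥ 371 → median here
  km 40 (Delta, w=60) → cum 642
  km 49 (Beta, w=100) → cum 742
Optimal location: km 37.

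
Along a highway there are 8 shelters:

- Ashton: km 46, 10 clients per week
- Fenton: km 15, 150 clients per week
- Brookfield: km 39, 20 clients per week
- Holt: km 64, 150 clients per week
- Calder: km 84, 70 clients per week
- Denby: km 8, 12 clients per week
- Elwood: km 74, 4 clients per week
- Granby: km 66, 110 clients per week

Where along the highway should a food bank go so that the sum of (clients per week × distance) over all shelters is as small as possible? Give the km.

x = 64

For a sum of weighted absolute distances on a line, the optimum is the weighted median (not the mean). Total weight W = 526; half-weight = 263.
Sort by position and accumulate weight:
  km 8 (Denby, w=12) → cum 12
  km 15 (Fenton, w=150) → cum 162
  km 39 (Brookfield, w=20) → cum 182
  km 46 (Ashton, w=10) → cum 192
  km 64 (Holt, w=150) → cum 342  ≥ 263 → median here
  km 66 (Granby, w=110) → cum 452
  km 74 (Elwood, w=4) → cum 456
  km 84 (Calder, w=70) → cum 526
Optimal location: km 64.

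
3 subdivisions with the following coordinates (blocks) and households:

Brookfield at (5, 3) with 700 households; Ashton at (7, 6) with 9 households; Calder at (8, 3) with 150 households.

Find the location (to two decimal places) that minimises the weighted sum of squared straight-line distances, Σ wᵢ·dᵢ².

(5.54, 3.03)

The minimiser of Σwᵢ‖p−pᵢ‖² is the weighted centroid p* = (Σwᵢpᵢ)/(Σwᵢ).
Σwᵢ = 859.
Σwᵢxᵢ = 700·5 + 9·7 + 150·8 = 4763.
Σwᵢyᵢ = 700·3 + 9·6 + 150·3 = 2604.
x* = 4763/859 = 5.54, y* = 2604/859 = 3.03.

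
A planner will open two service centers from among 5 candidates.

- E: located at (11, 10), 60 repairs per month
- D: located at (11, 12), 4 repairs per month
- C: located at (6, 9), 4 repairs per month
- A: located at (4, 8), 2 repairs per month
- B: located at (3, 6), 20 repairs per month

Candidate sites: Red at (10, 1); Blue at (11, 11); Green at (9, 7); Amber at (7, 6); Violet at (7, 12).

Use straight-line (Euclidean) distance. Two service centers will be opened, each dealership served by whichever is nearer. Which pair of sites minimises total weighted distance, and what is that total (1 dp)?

{Blue, Amber}, total 163.9

Evaluate every pair (each demand assigned to the nearer of the two):
  {Blue, Amber}: total = 163.9
  {Blue, Green}: total = 210.3
  {Blue, Violet}: total = 230.9
  {Red, Blue}: total = 272.8
  {Green, Amber}: total = 337.7
  {Green, Violet}: total = 376.6
  {Red, Green}: total = 384.1
  {Amber, Violet}: total = 384.2
  {Red, Violet}: total = 451.2
  {Red, Amber}: total = 468.1
Best pair: {Blue, Amber} with total 163.9.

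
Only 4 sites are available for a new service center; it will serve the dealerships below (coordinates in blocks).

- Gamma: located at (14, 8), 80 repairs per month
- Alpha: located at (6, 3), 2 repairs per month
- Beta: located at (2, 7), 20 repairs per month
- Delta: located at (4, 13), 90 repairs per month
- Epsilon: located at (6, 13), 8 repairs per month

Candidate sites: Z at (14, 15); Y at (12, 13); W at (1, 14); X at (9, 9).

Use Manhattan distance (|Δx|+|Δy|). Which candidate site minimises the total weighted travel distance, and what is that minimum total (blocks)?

X, total 1544 blocks

Total weighted distance at each candidate:
  Z (14, 15): total = 2160
  Y (12, 13): total = 1680
  W (1, 14): total = 2120
  X (9, 9): total = 1544
Minimum is at X with total 1544 blocks.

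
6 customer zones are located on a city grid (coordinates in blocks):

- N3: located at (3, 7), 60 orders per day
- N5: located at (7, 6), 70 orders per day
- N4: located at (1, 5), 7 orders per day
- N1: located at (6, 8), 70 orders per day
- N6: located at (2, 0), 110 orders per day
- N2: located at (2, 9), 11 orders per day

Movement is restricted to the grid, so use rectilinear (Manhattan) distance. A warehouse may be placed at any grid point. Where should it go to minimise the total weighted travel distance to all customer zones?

(3, 6)

Manhattan distance separates: Σwᵢ(|x−xᵢ|+|y−yᵢ|) = Σwᵢ|x−xᵢ| + Σwᵢ|y−yᵢ|, so x and y are optimised independently as 1-D weighted medians.
Total weight W = 328; half = 164.
x-coordinate, sorted with cumulative weight:
  x=1 (N4, w=7) cum 7
  x=2 (N6, w=110) cum 117
  x=2 (N2, w=11) cum 128
  x=3 (N3, w=60) cum 188  ← median
  x=6 (N1, w=70) cum 258
  x=7 (N5, w=70) cum 328
⇒ x* = 3
y-coordinate, sorted with cumulative weight:
  y=0 (N6, w=110) cum 110
  y=5 (N4, w=7) cum 117
  y=6 (N5, w=70) cum 187  ← median
  y=7 (N3, w=60) cum 247
  y=8 (N1, w=70) cum 317
  y=9 (N2, w=11) cum 328
⇒ y* = 6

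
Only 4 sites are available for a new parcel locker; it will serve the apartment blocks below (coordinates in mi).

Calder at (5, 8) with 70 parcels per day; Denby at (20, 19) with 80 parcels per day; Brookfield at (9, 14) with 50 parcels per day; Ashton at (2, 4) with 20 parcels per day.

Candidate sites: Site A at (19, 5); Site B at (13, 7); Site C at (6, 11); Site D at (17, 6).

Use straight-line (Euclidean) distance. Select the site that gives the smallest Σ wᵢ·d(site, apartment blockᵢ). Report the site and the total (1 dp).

Site C, total 1884.7 mi

Total weighted distance at each candidate:
  Site A (19, 5): total = 3138.4
  Site B (13, 7): total = 2306.9
  Site C (6, 11): total = 1884.7
  Site D (17, 6): total = 2787.3
Minimum is at Site C with total 1884.7 mi.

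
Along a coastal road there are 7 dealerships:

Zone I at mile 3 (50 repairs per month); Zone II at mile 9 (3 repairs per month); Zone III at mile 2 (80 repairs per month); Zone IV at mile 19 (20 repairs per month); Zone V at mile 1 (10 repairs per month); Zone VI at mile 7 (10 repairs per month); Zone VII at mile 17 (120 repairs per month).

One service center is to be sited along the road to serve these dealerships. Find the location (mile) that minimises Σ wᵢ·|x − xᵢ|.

For a sum of weighted absolute distances on a line, the optimum is the weighted median (not the mean). Total weight W = 293; half-weight = 146.5.
Sort by position and accumulate weight:
  mile 1 (Zone V, w=10) → cum 10
  mile 2 (Zone III, w=80) → cum 90
  mile 3 (Zone I, w=50) → cum 140
  mile 7 (Zone VI, w=10) → cum 150  ≥ 146.5 → median here
  mile 9 (Zone II, w=3) → cum 153
  mile 17 (Zone VII, w=120) → cum 273
  mile 19 (Zone IV, w=20) → cum 293
Optimal location: mile 7.

x = 7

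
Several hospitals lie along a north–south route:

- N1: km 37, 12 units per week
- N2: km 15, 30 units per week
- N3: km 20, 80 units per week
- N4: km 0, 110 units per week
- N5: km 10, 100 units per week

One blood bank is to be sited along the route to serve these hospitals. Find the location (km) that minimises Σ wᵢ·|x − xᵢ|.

x = 10

For a sum of weighted absolute distances on a line, the optimum is the weighted median (not the mean). Total weight W = 332; half-weight = 166.
Sort by position and accumulate weight:
  km 0 (N4, w=110) → cum 110
  km 10 (N5, w=100) → cum 210  ≥ 166 → median here
  km 15 (N2, w=30) → cum 240
  km 20 (N3, w=80) → cum 320
  km 37 (N1, w=12) → cum 332
Optimal location: km 10.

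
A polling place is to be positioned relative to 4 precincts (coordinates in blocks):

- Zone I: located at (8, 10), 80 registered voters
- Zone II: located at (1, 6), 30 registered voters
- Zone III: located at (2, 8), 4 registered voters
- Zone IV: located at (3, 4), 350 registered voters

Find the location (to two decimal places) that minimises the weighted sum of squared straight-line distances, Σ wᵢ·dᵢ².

(3.72, 5.20)

The minimiser of Σwᵢ‖p−pᵢ‖² is the weighted centroid p* = (Σwᵢpᵢ)/(Σwᵢ).
Σwᵢ = 464.
Σwᵢxᵢ = 80·8 + 30·1 + 4·2 + 350·3 = 1728.
Σwᵢyᵢ = 80·10 + 30·6 + 4·8 + 350·4 = 2412.
x* = 1728/464 = 3.72, y* = 2412/464 = 5.20.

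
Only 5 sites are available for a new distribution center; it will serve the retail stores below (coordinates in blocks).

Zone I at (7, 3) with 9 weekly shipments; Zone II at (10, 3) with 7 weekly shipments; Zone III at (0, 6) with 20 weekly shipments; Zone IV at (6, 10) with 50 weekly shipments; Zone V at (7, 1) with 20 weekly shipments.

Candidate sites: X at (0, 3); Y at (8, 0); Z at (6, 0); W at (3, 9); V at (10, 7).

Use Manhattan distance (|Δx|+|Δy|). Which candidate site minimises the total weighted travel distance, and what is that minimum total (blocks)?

W, total 741 blocks

Total weighted distance at each candidate:
  X (0, 3): total = 1023
  Y (8, 0): total = 991
  Z (6, 0): total = 865
  W (3, 9): total = 741
  V (10, 7): total = 841
Minimum is at W with total 741 blocks.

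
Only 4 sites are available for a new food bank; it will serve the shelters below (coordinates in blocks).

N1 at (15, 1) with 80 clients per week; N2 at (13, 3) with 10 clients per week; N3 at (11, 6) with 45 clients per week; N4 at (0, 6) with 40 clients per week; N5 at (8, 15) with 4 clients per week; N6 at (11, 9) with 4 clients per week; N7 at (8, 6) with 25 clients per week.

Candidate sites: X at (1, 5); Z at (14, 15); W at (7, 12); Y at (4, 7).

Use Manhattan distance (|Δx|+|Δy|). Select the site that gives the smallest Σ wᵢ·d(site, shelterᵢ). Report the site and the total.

Total weighted distance at each candidate:
  X (1, 5): total = 2479
  Z (14, 15): total = 3225
  W (7, 12): total = 2859
  Y (4, 7): total = 2259
Minimum is at Y with total 2259 blocks.

Y, total 2259 blocks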